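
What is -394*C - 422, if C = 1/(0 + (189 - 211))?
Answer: -4445/11 ≈ -404.09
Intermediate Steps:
C = -1/22 (C = 1/(0 - 22) = 1/(-22) = -1/22 ≈ -0.045455)
-394*C - 422 = -394*(-1/22) - 422 = 197/11 - 422 = -4445/11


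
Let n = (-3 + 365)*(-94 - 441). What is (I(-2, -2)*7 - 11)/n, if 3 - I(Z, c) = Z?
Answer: -12/96835 ≈ -0.00012392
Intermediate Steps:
I(Z, c) = 3 - Z
n = -193670 (n = 362*(-535) = -193670)
(I(-2, -2)*7 - 11)/n = ((3 - 1*(-2))*7 - 11)/(-193670) = ((3 + 2)*7 - 11)*(-1/193670) = (5*7 - 11)*(-1/193670) = (35 - 11)*(-1/193670) = 24*(-1/193670) = -12/96835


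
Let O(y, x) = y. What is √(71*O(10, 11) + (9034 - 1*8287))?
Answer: √1457 ≈ 38.171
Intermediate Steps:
√(71*O(10, 11) + (9034 - 1*8287)) = √(71*10 + (9034 - 1*8287)) = √(710 + (9034 - 8287)) = √(710 + 747) = √1457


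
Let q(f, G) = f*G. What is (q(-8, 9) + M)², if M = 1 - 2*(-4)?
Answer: 3969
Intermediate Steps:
q(f, G) = G*f
M = 9 (M = 1 + 8 = 9)
(q(-8, 9) + M)² = (9*(-8) + 9)² = (-72 + 9)² = (-63)² = 3969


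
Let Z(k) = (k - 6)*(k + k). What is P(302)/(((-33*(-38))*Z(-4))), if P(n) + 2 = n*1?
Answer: 5/1672 ≈ 0.0029904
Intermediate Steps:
P(n) = -2 + n (P(n) = -2 + n*1 = -2 + n)
Z(k) = 2*k*(-6 + k) (Z(k) = (-6 + k)*(2*k) = 2*k*(-6 + k))
P(302)/(((-33*(-38))*Z(-4))) = (-2 + 302)/(((-33*(-38))*(2*(-4)*(-6 - 4)))) = 300/((1254*(2*(-4)*(-10)))) = 300/((1254*80)) = 300/100320 = 300*(1/100320) = 5/1672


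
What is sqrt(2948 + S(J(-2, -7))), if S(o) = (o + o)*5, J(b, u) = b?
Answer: 4*sqrt(183) ≈ 54.111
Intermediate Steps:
S(o) = 10*o (S(o) = (2*o)*5 = 10*o)
sqrt(2948 + S(J(-2, -7))) = sqrt(2948 + 10*(-2)) = sqrt(2948 - 20) = sqrt(2928) = 4*sqrt(183)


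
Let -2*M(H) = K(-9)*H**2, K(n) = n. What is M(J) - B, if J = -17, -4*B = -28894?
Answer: -5923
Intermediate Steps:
B = 14447/2 (B = -1/4*(-28894) = 14447/2 ≈ 7223.5)
M(H) = 9*H**2/2 (M(H) = -(-9)*H**2/2 = 9*H**2/2)
M(J) - B = (9/2)*(-17)**2 - 1*14447/2 = (9/2)*289 - 14447/2 = 2601/2 - 14447/2 = -5923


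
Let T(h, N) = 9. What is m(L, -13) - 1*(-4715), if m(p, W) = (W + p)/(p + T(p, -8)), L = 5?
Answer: 33001/7 ≈ 4714.4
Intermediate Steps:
m(p, W) = (W + p)/(9 + p) (m(p, W) = (W + p)/(p + 9) = (W + p)/(9 + p))
m(L, -13) - 1*(-4715) = (-13 + 5)/(9 + 5) - 1*(-4715) = -8/14 + 4715 = (1/14)*(-8) + 4715 = -4/7 + 4715 = 33001/7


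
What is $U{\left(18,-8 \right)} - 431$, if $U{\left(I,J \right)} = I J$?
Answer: $-575$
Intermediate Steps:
$U{\left(18,-8 \right)} - 431 = 18 \left(-8\right) - 431 = -144 - 431 = -575$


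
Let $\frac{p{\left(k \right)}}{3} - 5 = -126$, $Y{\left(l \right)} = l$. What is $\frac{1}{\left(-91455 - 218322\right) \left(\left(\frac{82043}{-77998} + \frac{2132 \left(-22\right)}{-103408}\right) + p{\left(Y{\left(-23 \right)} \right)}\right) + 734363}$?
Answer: $\frac{252050537}{28574653530259240} \approx 8.8208 \cdot 10^{-9}$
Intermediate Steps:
$p{\left(k \right)} = -363$ ($p{\left(k \right)} = 15 + 3 \left(-126\right) = 15 - 378 = -363$)
$\frac{1}{\left(-91455 - 218322\right) \left(\left(\frac{82043}{-77998} + \frac{2132 \left(-22\right)}{-103408}\right) + p{\left(Y{\left(-23 \right)} \right)}\right) + 734363} = \frac{1}{\left(-91455 - 218322\right) \left(\left(\frac{82043}{-77998} + \frac{2132 \left(-22\right)}{-103408}\right) - 363\right) + 734363} = \frac{1}{- 309777 \left(\left(82043 \left(- \frac{1}{77998}\right) - - \frac{5863}{12926}\right) - 363\right) + 734363} = \frac{1}{- 309777 \left(\left(- \frac{82043}{77998} + \frac{5863}{12926}\right) - 363\right) + 734363} = \frac{1}{- 309777 \left(- \frac{150796386}{252050537} - 363\right) + 734363} = \frac{1}{\left(-309777\right) \left(- \frac{91645141317}{252050537}\right) + 734363} = \frac{1}{\frac{28389556941756309}{252050537} + 734363} = \frac{1}{\frac{28574653530259240}{252050537}} = \frac{252050537}{28574653530259240}$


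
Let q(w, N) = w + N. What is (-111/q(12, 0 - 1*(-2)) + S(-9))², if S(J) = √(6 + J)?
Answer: 11733/196 - 111*I*√3/7 ≈ 59.862 - 27.465*I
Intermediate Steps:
q(w, N) = N + w
(-111/q(12, 0 - 1*(-2)) + S(-9))² = (-111/((0 - 1*(-2)) + 12) + √(6 - 9))² = (-111/((0 + 2) + 12) + √(-3))² = (-111/(2 + 12) + I*√3)² = (-111/14 + I*√3)²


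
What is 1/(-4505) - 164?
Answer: -738821/4505 ≈ -164.00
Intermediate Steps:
1/(-4505) - 164 = -1/4505 - 164 = -738821/4505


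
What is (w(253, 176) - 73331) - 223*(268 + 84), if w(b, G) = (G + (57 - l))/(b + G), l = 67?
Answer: -65133617/429 ≈ -1.5183e+5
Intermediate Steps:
w(b, G) = (-10 + G)/(G + b) (w(b, G) = (G + (57 - 1*67))/(b + G) = (G + (57 - 67))/(G + b) = (G - 10)/(G + b) = (-10 + G)/(G + b))
(w(253, 176) - 73331) - 223*(268 + 84) = ((-10 + 176)/(176 + 253) - 73331) - 223*(268 + 84) = (166/429 - 73331) - 223*352 = ((1/429)*166 - 73331) - 78496 = (166/429 - 73331) - 78496 = -31458833/429 - 78496 = -65133617/429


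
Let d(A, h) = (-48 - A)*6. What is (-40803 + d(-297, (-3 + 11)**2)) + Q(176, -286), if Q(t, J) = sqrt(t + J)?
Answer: -39309 + I*sqrt(110) ≈ -39309.0 + 10.488*I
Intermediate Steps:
d(A, h) = -288 - 6*A
Q(t, J) = sqrt(J + t)
(-40803 + d(-297, (-3 + 11)**2)) + Q(176, -286) = (-40803 + (-288 - 6*(-297))) + sqrt(-286 + 176) = (-40803 + (-288 + 1782)) + sqrt(-110) = (-40803 + 1494) + I*sqrt(110) = -39309 + I*sqrt(110)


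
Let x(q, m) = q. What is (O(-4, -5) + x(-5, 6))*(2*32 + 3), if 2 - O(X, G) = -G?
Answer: -536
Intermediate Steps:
O(X, G) = 2 + G (O(X, G) = 2 - (-1)*G = 2 + G)
(O(-4, -5) + x(-5, 6))*(2*32 + 3) = ((2 - 5) - 5)*(2*32 + 3) = (-3 - 5)*(64 + 3) = -8*67 = -536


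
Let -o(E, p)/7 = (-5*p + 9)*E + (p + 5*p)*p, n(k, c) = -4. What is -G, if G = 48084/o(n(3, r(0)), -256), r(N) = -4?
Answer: 12021/679105 ≈ 0.017701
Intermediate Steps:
o(E, p) = -42*p**2 - 7*E*(9 - 5*p) (o(E, p) = -7*((-5*p + 9)*E + (p + 5*p)*p) = -7*((9 - 5*p)*E + (6*p)*p) = -7*(E*(9 - 5*p) + 6*p**2) = -7*(6*p**2 + E*(9 - 5*p)) = -42*p**2 - 7*E*(9 - 5*p))
G = -12021/679105 (G = 48084/(-63*(-4) - 42*(-256)**2 + 35*(-4)*(-256)) = 48084/(252 - 42*65536 + 35840) = 48084/(252 - 2752512 + 35840) = 48084/(-2716420) = 48084*(-1/2716420) = -12021/679105 ≈ -0.017701)
-G = -1*(-12021/679105) = 12021/679105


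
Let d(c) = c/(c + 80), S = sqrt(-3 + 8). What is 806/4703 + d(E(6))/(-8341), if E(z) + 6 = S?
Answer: 36782802113/214614872533 - 80*sqrt(5)/45633611 ≈ 0.17139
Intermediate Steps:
S = sqrt(5) ≈ 2.2361
E(z) = -6 + sqrt(5)
d(c) = c/(80 + c)
806/4703 + d(E(6))/(-8341) = 806/4703 + ((-6 + sqrt(5))/(80 + (-6 + sqrt(5))))/(-8341) = 806*(1/4703) + ((-6 + sqrt(5))/(74 + sqrt(5)))*(-1/8341) = 806/4703 + ((-6 + sqrt(5))/(74 + sqrt(5)))*(-1/8341) = 806/4703 - (-6 + sqrt(5))/(8341*(74 + sqrt(5)))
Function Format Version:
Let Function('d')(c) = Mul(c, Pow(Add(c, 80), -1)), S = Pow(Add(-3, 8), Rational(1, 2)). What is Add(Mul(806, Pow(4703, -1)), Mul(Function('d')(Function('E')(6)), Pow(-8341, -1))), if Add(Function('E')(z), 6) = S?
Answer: Add(Rational(36782802113, 214614872533), Mul(Rational(-80, 45633611), Pow(5, Rational(1, 2)))) ≈ 0.17139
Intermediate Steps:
S = Pow(5, Rational(1, 2)) ≈ 2.2361
Function('E')(z) = Add(-6, Pow(5, Rational(1, 2)))
Function('d')(c) = Mul(c, Pow(Add(80, c), -1))
Add(Mul(806, Pow(4703, -1)), Mul(Function('d')(Function('E')(6)), Pow(-8341, -1))) = Add(Mul(806, Pow(4703, -1)), Mul(Mul(Add(-6, Pow(5, Rational(1, 2))), Pow(Add(80, Add(-6, Pow(5, Rational(1, 2)))), -1)), Pow(-8341, -1))) = Add(Mul(806, Rational(1, 4703)), Mul(Mul(Add(-6, Pow(5, Rational(1, 2))), Pow(Add(74, Pow(5, Rational(1, 2))), -1)), Rational(-1, 8341))) = Add(Rational(806, 4703), Mul(Mul(Pow(Add(74, Pow(5, Rational(1, 2))), -1), Add(-6, Pow(5, Rational(1, 2)))), Rational(-1, 8341))) = Add(Rational(806, 4703), Mul(Rational(-1, 8341), Pow(Add(74, Pow(5, Rational(1, 2))), -1), Add(-6, Pow(5, Rational(1, 2)))))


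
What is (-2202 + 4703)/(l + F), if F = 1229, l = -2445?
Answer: -2501/1216 ≈ -2.0567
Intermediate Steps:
(-2202 + 4703)/(l + F) = (-2202 + 4703)/(-2445 + 1229) = 2501/(-1216) = 2501*(-1/1216) = -2501/1216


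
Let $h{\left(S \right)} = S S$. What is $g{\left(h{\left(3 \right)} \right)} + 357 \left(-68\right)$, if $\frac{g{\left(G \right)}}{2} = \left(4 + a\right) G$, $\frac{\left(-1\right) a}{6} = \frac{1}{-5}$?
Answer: $- \frac{120912}{5} \approx -24182.0$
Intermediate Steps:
$a = \frac{6}{5}$ ($a = - \frac{6}{-5} = \left(-6\right) \left(- \frac{1}{5}\right) = \frac{6}{5} \approx 1.2$)
$h{\left(S \right)} = S^{2}$
$g{\left(G \right)} = \frac{52 G}{5}$ ($g{\left(G \right)} = 2 \left(4 + \frac{6}{5}\right) G = 2 \frac{26 G}{5} = \frac{52 G}{5}$)
$g{\left(h{\left(3 \right)} \right)} + 357 \left(-68\right) = \frac{52 \cdot 3^{2}}{5} + 357 \left(-68\right) = \frac{52}{5} \cdot 9 - 24276 = \frac{468}{5} - 24276 = - \frac{120912}{5}$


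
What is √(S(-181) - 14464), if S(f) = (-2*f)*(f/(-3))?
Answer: √66390/3 ≈ 85.888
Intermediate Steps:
S(f) = 2*f²/3 (S(f) = (-2*f)*(f*(-⅓)) = (-2*f)*(-f/3) = 2*f²/3)
√(S(-181) - 14464) = √((⅔)*(-181)² - 14464) = √((⅔)*32761 - 14464) = √(65522/3 - 14464) = √(22130/3) = √66390/3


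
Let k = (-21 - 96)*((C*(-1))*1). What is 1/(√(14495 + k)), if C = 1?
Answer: √3653/7306 ≈ 0.0082727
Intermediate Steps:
k = 117 (k = (-21 - 96)*((1*(-1))*1) = -(-117) = -117*(-1) = 117)
1/(√(14495 + k)) = 1/(√(14495 + 117)) = 1/(√14612) = 1/(2*√3653) = √3653/7306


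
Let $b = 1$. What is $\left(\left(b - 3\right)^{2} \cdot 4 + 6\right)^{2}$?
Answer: $484$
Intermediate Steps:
$\left(\left(b - 3\right)^{2} \cdot 4 + 6\right)^{2} = \left(\left(1 - 3\right)^{2} \cdot 4 + 6\right)^{2} = \left(\left(-2\right)^{2} \cdot 4 + 6\right)^{2} = \left(4 \cdot 4 + 6\right)^{2} = \left(16 + 6\right)^{2} = 22^{2} = 484$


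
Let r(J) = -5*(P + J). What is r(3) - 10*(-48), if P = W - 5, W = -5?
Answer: 515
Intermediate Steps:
P = -10 (P = -5 - 5 = -10)
r(J) = 50 - 5*J (r(J) = -5*(-10 + J) = 50 - 5*J)
r(3) - 10*(-48) = (50 - 5*3) - 10*(-48) = (50 - 15) + 480 = 35 + 480 = 515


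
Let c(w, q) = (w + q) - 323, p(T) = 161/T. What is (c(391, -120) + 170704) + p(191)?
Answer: 32594693/191 ≈ 1.7065e+5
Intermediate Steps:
c(w, q) = -323 + q + w (c(w, q) = (q + w) - 323 = -323 + q + w)
(c(391, -120) + 170704) + p(191) = ((-323 - 120 + 391) + 170704) + 161/191 = (-52 + 170704) + 161*(1/191) = 170652 + 161/191 = 32594693/191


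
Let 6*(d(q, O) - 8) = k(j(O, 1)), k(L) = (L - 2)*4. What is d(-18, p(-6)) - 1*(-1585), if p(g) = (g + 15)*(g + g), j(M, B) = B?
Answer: 4777/3 ≈ 1592.3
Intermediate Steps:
k(L) = -8 + 4*L (k(L) = (-2 + L)*4 = -8 + 4*L)
p(g) = 2*g*(15 + g) (p(g) = (15 + g)*(2*g) = 2*g*(15 + g))
d(q, O) = 22/3 (d(q, O) = 8 + (-8 + 4*1)/6 = 8 + (-8 + 4)/6 = 8 + (1/6)*(-4) = 8 - 2/3 = 22/3)
d(-18, p(-6)) - 1*(-1585) = 22/3 - 1*(-1585) = 22/3 + 1585 = 4777/3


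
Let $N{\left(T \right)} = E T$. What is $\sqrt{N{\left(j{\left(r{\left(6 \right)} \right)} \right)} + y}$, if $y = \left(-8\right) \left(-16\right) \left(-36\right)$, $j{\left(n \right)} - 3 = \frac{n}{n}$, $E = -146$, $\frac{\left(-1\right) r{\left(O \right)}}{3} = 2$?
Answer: $2 i \sqrt{1298} \approx 72.056 i$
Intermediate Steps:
$r{\left(O \right)} = -6$ ($r{\left(O \right)} = \left(-3\right) 2 = -6$)
$j{\left(n \right)} = 4$ ($j{\left(n \right)} = 3 + \frac{n}{n} = 3 + 1 = 4$)
$y = -4608$ ($y = 128 \left(-36\right) = -4608$)
$N{\left(T \right)} = - 146 T$
$\sqrt{N{\left(j{\left(r{\left(6 \right)} \right)} \right)} + y} = \sqrt{\left(-146\right) 4 - 4608} = \sqrt{-584 - 4608} = \sqrt{-5192} = 2 i \sqrt{1298}$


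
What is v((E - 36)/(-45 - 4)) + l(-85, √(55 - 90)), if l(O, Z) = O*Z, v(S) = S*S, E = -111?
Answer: 9 - 85*I*√35 ≈ 9.0 - 502.87*I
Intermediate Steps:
v(S) = S²
v((E - 36)/(-45 - 4)) + l(-85, √(55 - 90)) = ((-111 - 36)/(-45 - 4))² - 85*√(55 - 90) = (-147/(-49))² - 85*I*√35 = (-147*(-1/49))² - 85*I*√35 = 3² - 85*I*√35 = 9 - 85*I*√35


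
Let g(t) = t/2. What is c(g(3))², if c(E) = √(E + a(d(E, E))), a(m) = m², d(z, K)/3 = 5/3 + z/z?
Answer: 131/2 ≈ 65.500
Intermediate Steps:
g(t) = t/2 (g(t) = t*(½) = t/2)
d(z, K) = 8 (d(z, K) = 3*(5/3 + z/z) = 3*(5*(⅓) + 1) = 3*(5/3 + 1) = 3*(8/3) = 8)
c(E) = √(64 + E) (c(E) = √(E + 8²) = √(E + 64) = √(64 + E))
c(g(3))² = (√(64 + (½)*3))² = (√(64 + 3/2))² = (√(131/2))² = (√262/2)² = 131/2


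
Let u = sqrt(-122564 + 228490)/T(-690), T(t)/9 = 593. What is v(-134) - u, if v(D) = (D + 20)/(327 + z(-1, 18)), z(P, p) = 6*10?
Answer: -38/129 - sqrt(105926)/5337 ≈ -0.35556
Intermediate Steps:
z(P, p) = 60
v(D) = 20/387 + D/387 (v(D) = (D + 20)/(327 + 60) = (20 + D)/387 = (20 + D)*(1/387) = 20/387 + D/387)
T(t) = 5337 (T(t) = 9*593 = 5337)
u = sqrt(105926)/5337 (u = sqrt(-122564 + 228490)/5337 = sqrt(105926)*(1/5337) = sqrt(105926)/5337 ≈ 0.060982)
v(-134) - u = (20/387 + (1/387)*(-134)) - sqrt(105926)/5337 = (20/387 - 134/387) - sqrt(105926)/5337 = -38/129 - sqrt(105926)/5337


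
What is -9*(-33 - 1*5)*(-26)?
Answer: -8892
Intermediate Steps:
-9*(-33 - 1*5)*(-26) = -9*(-33 - 5)*(-26) = -9*(-38)*(-26) = 342*(-26) = -8892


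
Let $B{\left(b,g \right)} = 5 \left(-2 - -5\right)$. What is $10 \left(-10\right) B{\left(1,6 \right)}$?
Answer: $-1500$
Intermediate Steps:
$B{\left(b,g \right)} = 15$ ($B{\left(b,g \right)} = 5 \left(-2 + 5\right) = 5 \cdot 3 = 15$)
$10 \left(-10\right) B{\left(1,6 \right)} = 10 \left(-10\right) 15 = \left(-100\right) 15 = -1500$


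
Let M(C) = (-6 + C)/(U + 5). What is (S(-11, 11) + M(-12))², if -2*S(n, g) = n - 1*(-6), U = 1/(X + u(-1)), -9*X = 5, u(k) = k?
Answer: 39601/14884 ≈ 2.6606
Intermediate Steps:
X = -5/9 (X = -⅑*5 = -5/9 ≈ -0.55556)
U = -9/14 (U = 1/(-5/9 - 1) = 1/(-14/9) = -9/14 ≈ -0.64286)
S(n, g) = -3 - n/2 (S(n, g) = -(n - 1*(-6))/2 = -(n + 6)/2 = -(6 + n)/2 = -3 - n/2)
M(C) = -84/61 + 14*C/61 (M(C) = (-6 + C)/(-9/14 + 5) = (-6 + C)/(61/14) = (-6 + C)*(14/61) = -84/61 + 14*C/61)
(S(-11, 11) + M(-12))² = ((-3 - ½*(-11)) + (-84/61 + (14/61)*(-12)))² = ((-3 + 11/2) + (-84/61 - 168/61))² = (5/2 - 252/61)² = (-199/122)² = 39601/14884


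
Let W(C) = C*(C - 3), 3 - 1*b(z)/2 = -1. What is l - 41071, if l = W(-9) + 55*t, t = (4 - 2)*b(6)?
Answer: -40083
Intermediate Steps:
b(z) = 8 (b(z) = 6 - 2*(-1) = 6 + 2 = 8)
W(C) = C*(-3 + C)
t = 16 (t = (4 - 2)*8 = 2*8 = 16)
l = 988 (l = -9*(-3 - 9) + 55*16 = -9*(-12) + 880 = 108 + 880 = 988)
l - 41071 = 988 - 41071 = -40083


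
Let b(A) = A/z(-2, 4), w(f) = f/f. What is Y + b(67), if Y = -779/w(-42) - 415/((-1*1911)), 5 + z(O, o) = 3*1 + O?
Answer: -6081053/7644 ≈ -795.53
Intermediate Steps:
w(f) = 1
z(O, o) = -2 + O (z(O, o) = -5 + (3*1 + O) = -5 + (3 + O) = -2 + O)
Y = -1488254/1911 (Y = -779/1 - 415/((-1*1911)) = -779*1 - 415/(-1911) = -779 - 415*(-1/1911) = -779 + 415/1911 = -1488254/1911 ≈ -778.78)
b(A) = -A/4 (b(A) = A/(-2 - 2) = A/(-4) = A*(-¼) = -A/4)
Y + b(67) = -1488254/1911 - ¼*67 = -1488254/1911 - 67/4 = -6081053/7644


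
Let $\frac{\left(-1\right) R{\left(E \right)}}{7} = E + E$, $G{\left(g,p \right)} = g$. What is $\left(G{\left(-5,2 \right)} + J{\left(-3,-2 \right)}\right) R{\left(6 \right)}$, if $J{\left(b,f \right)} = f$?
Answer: $588$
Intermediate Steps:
$R{\left(E \right)} = - 14 E$ ($R{\left(E \right)} = - 7 \left(E + E\right) = - 7 \cdot 2 E = - 14 E$)
$\left(G{\left(-5,2 \right)} + J{\left(-3,-2 \right)}\right) R{\left(6 \right)} = \left(-5 - 2\right) \left(\left(-14\right) 6\right) = \left(-7\right) \left(-84\right) = 588$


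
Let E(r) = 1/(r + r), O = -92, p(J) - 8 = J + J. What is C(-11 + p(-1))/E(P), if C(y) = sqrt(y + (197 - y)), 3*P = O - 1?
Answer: -62*sqrt(197) ≈ -870.21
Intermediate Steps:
p(J) = 8 + 2*J (p(J) = 8 + (J + J) = 8 + 2*J)
P = -31 (P = (-92 - 1)/3 = (1/3)*(-93) = -31)
E(r) = 1/(2*r)
C(y) = sqrt(197)
C(-11 + p(-1))/E(P) = sqrt(197)/(((1/2)/(-31))) = sqrt(197)/(((1/2)*(-1/31))) = sqrt(197)/(-1/62) = sqrt(197)*(-62) = -62*sqrt(197)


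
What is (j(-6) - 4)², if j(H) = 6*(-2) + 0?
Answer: 256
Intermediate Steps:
j(H) = -12 (j(H) = -12 + 0 = -12)
(j(-6) - 4)² = (-12 - 4)² = (-16)² = 256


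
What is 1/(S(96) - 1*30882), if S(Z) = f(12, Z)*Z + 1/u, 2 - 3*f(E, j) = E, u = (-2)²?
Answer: -4/124807 ≈ -3.2049e-5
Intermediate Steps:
u = 4
f(E, j) = ⅔ - E/3
S(Z) = ¼ - 10*Z/3 (S(Z) = (⅔ - ⅓*12)*Z + 1/4 = (⅔ - 4)*Z + ¼ = -10*Z/3 + ¼ = ¼ - 10*Z/3)
1/(S(96) - 1*30882) = 1/((¼ - 10/3*96) - 1*30882) = 1/((¼ - 320) - 30882) = 1/(-1279/4 - 30882) = 1/(-124807/4) = -4/124807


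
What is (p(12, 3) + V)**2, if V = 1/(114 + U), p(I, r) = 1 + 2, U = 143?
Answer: 595984/66049 ≈ 9.0234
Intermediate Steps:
p(I, r) = 3
V = 1/257 (V = 1/(114 + 143) = 1/257 ≈ 0.0038911)
(p(12, 3) + V)**2 = (3 + 1/257)**2 = (772/257)**2 = 595984/66049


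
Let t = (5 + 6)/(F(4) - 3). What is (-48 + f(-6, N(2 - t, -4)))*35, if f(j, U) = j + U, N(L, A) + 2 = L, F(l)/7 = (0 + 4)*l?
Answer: -206395/109 ≈ -1893.5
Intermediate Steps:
F(l) = 28*l (F(l) = 7*((0 + 4)*l) = 7*(4*l) = 28*l)
t = 11/109 (t = (5 + 6)/(28*4 - 3) = 11/(112 - 3) = 11/109 ≈ 0.10092)
N(L, A) = -2 + L
f(j, U) = U + j
(-48 + f(-6, N(2 - t, -4)))*35 = (-48 + ((-2 + (2 - 1*11/109)) - 6))*35 = (-48 + ((-2 + (2 - 11/109)) - 6))*35 = (-48 + ((-2 + 207/109) - 6))*35 = (-48 + (-11/109 - 6))*35 = (-48 - 665/109)*35 = -5897/109*35 = -206395/109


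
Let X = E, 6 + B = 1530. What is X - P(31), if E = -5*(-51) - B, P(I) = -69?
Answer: -1200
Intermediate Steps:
B = 1524 (B = -6 + 1530 = 1524)
E = -1269 (E = -5*(-51) - 1*1524 = 255 - 1524 = -1269)
X = -1269
X - P(31) = -1269 - 1*(-69) = -1269 + 69 = -1200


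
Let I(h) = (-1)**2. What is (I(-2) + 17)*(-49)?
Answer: -882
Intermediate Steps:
I(h) = 1
(I(-2) + 17)*(-49) = (1 + 17)*(-49) = 18*(-49) = -882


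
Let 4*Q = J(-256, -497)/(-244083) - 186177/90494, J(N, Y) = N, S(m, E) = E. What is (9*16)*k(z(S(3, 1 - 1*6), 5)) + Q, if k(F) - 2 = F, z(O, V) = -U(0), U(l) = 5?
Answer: -38213564693683/88352188008 ≈ -432.51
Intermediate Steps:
z(O, V) = -5 (z(O, V) = -1*5 = -5)
k(F) = 2 + F
Q = -45419474227/88352188008 (Q = (-256/(-244083) - 186177/90494)/4 = (-256*(-1/244083) - 186177*1/90494)/4 = (256/244083 - 186177/90494)/4 = (¼)*(-45419474227/22088047002) = -45419474227/88352188008 ≈ -0.51407)
(9*16)*k(z(S(3, 1 - 1*6), 5)) + Q = (9*16)*(2 - 5) - 45419474227/88352188008 = 144*(-3) - 45419474227/88352188008 = -432 - 45419474227/88352188008 = -38213564693683/88352188008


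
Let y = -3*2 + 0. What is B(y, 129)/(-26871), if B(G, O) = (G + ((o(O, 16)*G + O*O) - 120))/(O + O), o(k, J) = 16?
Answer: -421/177762 ≈ -0.0023683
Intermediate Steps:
y = -6 (y = -6 + 0 = -6)
B(G, O) = (-120 + O² + 17*G)/(2*O) (B(G, O) = (G + ((16*G + O*O) - 120))/(O + O) = (G + ((16*G + O²) - 120))/((2*O)) = (G + ((O² + 16*G) - 120))*(1/(2*O)) = (G + (-120 + O² + 16*G))*(1/(2*O)) = (-120 + O² + 17*G)*(1/(2*O)) = (-120 + O² + 17*G)/(2*O))
B(y, 129)/(-26871) = ((½)*(-120 + 129² + 17*(-6))/129)/(-26871) = ((½)*(1/129)*(-120 + 16641 - 102))*(-1/26871) = ((½)*(1/129)*16419)*(-1/26871) = (5473/86)*(-1/26871) = -421/177762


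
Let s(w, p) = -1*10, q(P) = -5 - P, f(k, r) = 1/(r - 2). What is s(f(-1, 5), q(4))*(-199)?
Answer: 1990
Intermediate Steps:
f(k, r) = 1/(-2 + r)
s(w, p) = -10
s(f(-1, 5), q(4))*(-199) = -10*(-199) = 1990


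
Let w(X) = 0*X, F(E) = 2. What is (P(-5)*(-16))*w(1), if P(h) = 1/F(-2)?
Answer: 0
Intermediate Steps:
w(X) = 0
P(h) = ½ (P(h) = 1/2 = ½)
(P(-5)*(-16))*w(1) = ((½)*(-16))*0 = -8*0 = 0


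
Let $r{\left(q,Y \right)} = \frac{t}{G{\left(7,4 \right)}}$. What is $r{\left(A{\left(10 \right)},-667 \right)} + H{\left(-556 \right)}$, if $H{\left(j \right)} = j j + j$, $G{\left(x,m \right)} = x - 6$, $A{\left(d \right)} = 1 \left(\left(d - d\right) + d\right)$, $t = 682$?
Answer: $309262$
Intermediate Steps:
$A{\left(d \right)} = d$ ($A{\left(d \right)} = 1 \left(0 + d\right) = 1 d = d$)
$G{\left(x,m \right)} = -6 + x$
$r{\left(q,Y \right)} = 682$ ($r{\left(q,Y \right)} = \frac{682}{-6 + 7} = \frac{682}{1} = 682 \cdot 1 = 682$)
$H{\left(j \right)} = j + j^{2}$ ($H{\left(j \right)} = j^{2} + j = j + j^{2}$)
$r{\left(A{\left(10 \right)},-667 \right)} + H{\left(-556 \right)} = 682 - 556 \left(1 - 556\right) = 682 - -308580 = 682 + 308580 = 309262$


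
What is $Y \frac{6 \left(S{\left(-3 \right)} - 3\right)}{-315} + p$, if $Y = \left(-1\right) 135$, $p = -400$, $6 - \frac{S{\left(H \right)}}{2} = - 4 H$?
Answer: $- \frac{3070}{7} \approx -438.57$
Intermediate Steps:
$S{\left(H \right)} = 12 + 8 H$ ($S{\left(H \right)} = 12 - 2 \left(- 4 H\right) = 12 + 8 H$)
$Y = -135$
$Y \frac{6 \left(S{\left(-3 \right)} - 3\right)}{-315} + p = - 135 \frac{6 \left(\left(12 + 8 \left(-3\right)\right) - 3\right)}{-315} - 400 = - 135 \cdot 6 \left(\left(12 - 24\right) - 3\right) \left(- \frac{1}{315}\right) - 400 = - 135 \cdot 6 \left(-12 - 3\right) \left(- \frac{1}{315}\right) - 400 = - 135 \cdot 6 \left(-15\right) \left(- \frac{1}{315}\right) - 400 = - 135 \left(\left(-90\right) \left(- \frac{1}{315}\right)\right) - 400 = \left(-135\right) \frac{2}{7} - 400 = - \frac{270}{7} - 400 = - \frac{3070}{7}$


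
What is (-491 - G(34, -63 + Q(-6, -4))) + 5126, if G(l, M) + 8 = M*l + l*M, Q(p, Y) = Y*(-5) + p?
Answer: 7975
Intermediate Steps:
Q(p, Y) = p - 5*Y (Q(p, Y) = -5*Y + p = p - 5*Y)
G(l, M) = -8 + 2*M*l (G(l, M) = -8 + (M*l + l*M) = -8 + (M*l + M*l) = -8 + 2*M*l)
(-491 - G(34, -63 + Q(-6, -4))) + 5126 = (-491 - (-8 + 2*(-63 + (-6 - 5*(-4)))*34)) + 5126 = (-491 - (-8 + 2*(-63 + (-6 + 20))*34)) + 5126 = (-491 - (-8 + 2*(-63 + 14)*34)) + 5126 = (-491 - (-8 + 2*(-49)*34)) + 5126 = (-491 - (-8 - 3332)) + 5126 = (-491 - 1*(-3340)) + 5126 = (-491 + 3340) + 5126 = 2849 + 5126 = 7975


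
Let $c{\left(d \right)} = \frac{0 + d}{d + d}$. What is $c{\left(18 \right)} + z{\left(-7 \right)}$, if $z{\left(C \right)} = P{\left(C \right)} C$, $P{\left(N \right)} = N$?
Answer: $\frac{99}{2} \approx 49.5$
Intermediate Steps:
$c{\left(d \right)} = \frac{1}{2}$ ($c{\left(d \right)} = \frac{d}{2 d} = d \frac{1}{2 d} = \frac{1}{2}$)
$z{\left(C \right)} = C^{2}$ ($z{\left(C \right)} = C C = C^{2}$)
$c{\left(18 \right)} + z{\left(-7 \right)} = \frac{1}{2} + \left(-7\right)^{2} = \frac{1}{2} + 49 = \frac{99}{2}$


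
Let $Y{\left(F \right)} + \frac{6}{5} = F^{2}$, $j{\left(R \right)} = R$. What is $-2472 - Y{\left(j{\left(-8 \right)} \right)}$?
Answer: $- \frac{12674}{5} \approx -2534.8$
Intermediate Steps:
$Y{\left(F \right)} = - \frac{6}{5} + F^{2}$
$-2472 - Y{\left(j{\left(-8 \right)} \right)} = -2472 - \left(- \frac{6}{5} + \left(-8\right)^{2}\right) = -2472 - \left(- \frac{6}{5} + 64\right) = -2472 - \frac{314}{5} = - \frac{12674}{5}$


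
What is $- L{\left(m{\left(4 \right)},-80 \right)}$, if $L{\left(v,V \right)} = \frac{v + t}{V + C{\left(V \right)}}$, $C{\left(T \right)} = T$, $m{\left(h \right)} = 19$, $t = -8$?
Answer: $\frac{11}{160} \approx 0.06875$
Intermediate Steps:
$L{\left(v,V \right)} = \frac{-8 + v}{2 V}$ ($L{\left(v,V \right)} = \frac{v - 8}{V + V} = \frac{-8 + v}{2 V}$)
$- L{\left(m{\left(4 \right)},-80 \right)} = - \frac{-8 + 19}{2 \left(-80\right)} = - \frac{\left(-1\right) 11}{2 \cdot 80} = \left(-1\right) \left(- \frac{11}{160}\right) = \frac{11}{160}$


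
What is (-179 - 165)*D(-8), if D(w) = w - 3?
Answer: 3784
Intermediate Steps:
D(w) = -3 + w
(-179 - 165)*D(-8) = (-179 - 165)*(-3 - 8) = -344*(-11) = 3784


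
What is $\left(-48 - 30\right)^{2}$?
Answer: $6084$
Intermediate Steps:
$\left(-48 - 30\right)^{2} = \left(-78\right)^{2} = 6084$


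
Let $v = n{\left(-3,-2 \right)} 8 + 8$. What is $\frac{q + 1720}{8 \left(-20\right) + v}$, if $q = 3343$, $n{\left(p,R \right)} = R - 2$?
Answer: $- \frac{5063}{184} \approx -27.516$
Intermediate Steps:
$n{\left(p,R \right)} = -2 + R$ ($n{\left(p,R \right)} = R - 2 = -2 + R$)
$v = -24$ ($v = \left(-2 - 2\right) 8 + 8 = \left(-4\right) 8 + 8 = -32 + 8 = -24$)
$\frac{q + 1720}{8 \left(-20\right) + v} = \frac{3343 + 1720}{8 \left(-20\right) - 24} = \frac{5063}{-160 - 24} = \frac{5063}{-184} = 5063 \left(- \frac{1}{184}\right) = - \frac{5063}{184}$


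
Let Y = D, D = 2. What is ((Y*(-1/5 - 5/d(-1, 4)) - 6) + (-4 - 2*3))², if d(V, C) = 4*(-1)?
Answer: 19321/100 ≈ 193.21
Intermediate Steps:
Y = 2
d(V, C) = -4
((Y*(-1/5 - 5/d(-1, 4)) - 6) + (-4 - 2*3))² = ((2*(-1/5 - 5/(-4)) - 6) + (-4 - 2*3))² = ((2*(-1*⅕ - 5*(-¼)) - 6) + (-4 - 6))² = ((2*(-⅕ + 5/4) - 6) - 10)² = ((2*(21/20) - 6) - 10)² = ((21/10 - 6) - 10)² = (-39/10 - 10)² = (-139/10)² = 19321/100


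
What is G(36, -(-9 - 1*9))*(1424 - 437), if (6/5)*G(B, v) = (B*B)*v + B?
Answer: 19216890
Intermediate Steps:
G(B, v) = 5*B/6 + 5*v*B²/6 (G(B, v) = 5*((B*B)*v + B)/6 = 5*(B²*v + B)/6 = 5*(v*B² + B)/6 = 5*(B + v*B²)/6 = 5*B/6 + 5*v*B²/6)
G(36, -(-9 - 1*9))*(1424 - 437) = ((⅚)*36*(1 + 36*(-(-9 - 1*9))))*(1424 - 437) = ((⅚)*36*(1 + 36*(-(-9 - 9))))*987 = ((⅚)*36*(1 + 36*(-1*(-18))))*987 = ((⅚)*36*(1 + 36*18))*987 = ((⅚)*36*(1 + 648))*987 = ((⅚)*36*649)*987 = 19470*987 = 19216890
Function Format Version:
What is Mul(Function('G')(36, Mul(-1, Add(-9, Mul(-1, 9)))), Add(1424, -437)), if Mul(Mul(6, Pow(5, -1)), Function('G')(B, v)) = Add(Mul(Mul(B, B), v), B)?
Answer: 19216890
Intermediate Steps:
Function('G')(B, v) = Add(Mul(Rational(5, 6), B), Mul(Rational(5, 6), v, Pow(B, 2))) (Function('G')(B, v) = Mul(Rational(5, 6), Add(Mul(Mul(B, B), v), B)) = Mul(Rational(5, 6), Add(Mul(Pow(B, 2), v), B)) = Mul(Rational(5, 6), Add(Mul(v, Pow(B, 2)), B)) = Mul(Rational(5, 6), Add(B, Mul(v, Pow(B, 2)))) = Add(Mul(Rational(5, 6), B), Mul(Rational(5, 6), v, Pow(B, 2))))
Mul(Function('G')(36, Mul(-1, Add(-9, Mul(-1, 9)))), Add(1424, -437)) = Mul(Mul(Rational(5, 6), 36, Add(1, Mul(36, Mul(-1, Add(-9, Mul(-1, 9)))))), Add(1424, -437)) = Mul(Mul(Rational(5, 6), 36, Add(1, Mul(36, Mul(-1, Add(-9, -9))))), 987) = Mul(Mul(Rational(5, 6), 36, Add(1, Mul(36, Mul(-1, -18)))), 987) = Mul(Mul(Rational(5, 6), 36, Add(1, Mul(36, 18))), 987) = Mul(Mul(Rational(5, 6), 36, Add(1, 648)), 987) = Mul(Mul(Rational(5, 6), 36, 649), 987) = Mul(19470, 987) = 19216890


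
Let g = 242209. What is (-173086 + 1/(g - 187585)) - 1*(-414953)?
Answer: 13211743009/54624 ≈ 2.4187e+5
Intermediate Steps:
(-173086 + 1/(g - 187585)) - 1*(-414953) = (-173086 + 1/(242209 - 187585)) - 1*(-414953) = (-173086 + 1/54624) + 414953 = -9454649663/54624 + 414953 = 13211743009/54624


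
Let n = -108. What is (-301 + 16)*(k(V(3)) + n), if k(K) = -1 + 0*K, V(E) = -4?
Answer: 31065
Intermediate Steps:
k(K) = -1 (k(K) = -1 + 0 = -1)
(-301 + 16)*(k(V(3)) + n) = (-301 + 16)*(-1 - 108) = -285*(-109) = 31065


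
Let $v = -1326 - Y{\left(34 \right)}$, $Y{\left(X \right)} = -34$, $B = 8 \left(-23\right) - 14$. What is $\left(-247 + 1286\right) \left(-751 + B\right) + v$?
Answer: $-987303$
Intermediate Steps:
$B = -198$ ($B = -184 - 14 = -198$)
$v = -1292$ ($v = -1326 - -34 = -1326 + 34 = -1292$)
$\left(-247 + 1286\right) \left(-751 + B\right) + v = \left(-247 + 1286\right) \left(-751 - 198\right) - 1292 = 1039 \left(-949\right) - 1292 = -986011 - 1292 = -987303$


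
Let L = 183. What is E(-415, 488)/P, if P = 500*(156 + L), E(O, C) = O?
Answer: -83/33900 ≈ -0.0024484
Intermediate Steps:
P = 169500 (P = 500*(156 + 183) = 500*339 = 169500)
E(-415, 488)/P = -415/169500 = -415*1/169500 = -83/33900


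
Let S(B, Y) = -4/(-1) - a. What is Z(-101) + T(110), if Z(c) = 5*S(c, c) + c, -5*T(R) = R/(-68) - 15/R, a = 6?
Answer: -103457/935 ≈ -110.65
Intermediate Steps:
T(R) = 3/R + R/340 (T(R) = -(R/(-68) - 15/R)/5 = -(R*(-1/68) - 15/R)/5 = -(-R/68 - 15/R)/5 = -(-15/R - R/68)/5 = 3/R + R/340)
S(B, Y) = -2 (S(B, Y) = -4/(-1) - 1*6 = -4*(-1) - 6 = 4 - 6 = -2)
Z(c) = -10 + c (Z(c) = 5*(-2) + c = -10 + c)
Z(-101) + T(110) = (-10 - 101) + (3/110 + (1/340)*110) = -111 + (3*(1/110) + 11/34) = -111 + (3/110 + 11/34) = -111 + 328/935 = -103457/935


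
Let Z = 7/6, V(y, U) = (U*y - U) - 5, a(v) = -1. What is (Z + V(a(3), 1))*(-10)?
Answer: 175/3 ≈ 58.333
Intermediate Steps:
V(y, U) = -5 - U + U*y (V(y, U) = (-U + U*y) - 5 = -5 - U + U*y)
Z = 7/6 (Z = 7*(⅙) = 7/6 ≈ 1.1667)
(Z + V(a(3), 1))*(-10) = (7/6 + (-5 - 1*1 + 1*(-1)))*(-10) = (7/6 + (-5 - 1 - 1))*(-10) = (7/6 - 7)*(-10) = -35/6*(-10) = 175/3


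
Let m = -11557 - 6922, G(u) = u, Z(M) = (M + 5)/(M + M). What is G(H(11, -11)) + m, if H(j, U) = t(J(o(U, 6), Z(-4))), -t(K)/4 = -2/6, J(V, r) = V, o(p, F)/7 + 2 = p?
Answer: -55433/3 ≈ -18478.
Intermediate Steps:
o(p, F) = -14 + 7*p
Z(M) = (5 + M)/(2*M) (Z(M) = (5 + M)/((2*M)) = (5 + M)*(1/(2*M)) = (5 + M)/(2*M))
t(K) = 4/3 (t(K) = -(-8)/6 = -4*(-1/3) = 4/3)
H(j, U) = 4/3
m = -18479
G(H(11, -11)) + m = 4/3 - 18479 = -55433/3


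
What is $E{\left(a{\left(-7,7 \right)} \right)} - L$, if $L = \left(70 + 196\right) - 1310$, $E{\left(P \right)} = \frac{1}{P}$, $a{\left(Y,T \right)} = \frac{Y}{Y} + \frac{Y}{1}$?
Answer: $\frac{6263}{6} \approx 1043.8$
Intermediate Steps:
$a{\left(Y,T \right)} = 1 + Y$ ($a{\left(Y,T \right)} = 1 + Y 1 = 1 + Y$)
$L = -1044$ ($L = 266 - 1310 = -1044$)
$E{\left(a{\left(-7,7 \right)} \right)} - L = \frac{1}{1 - 7} - -1044 = \frac{1}{-6} + 1044 = - \frac{1}{6} + 1044 = \frac{6263}{6}$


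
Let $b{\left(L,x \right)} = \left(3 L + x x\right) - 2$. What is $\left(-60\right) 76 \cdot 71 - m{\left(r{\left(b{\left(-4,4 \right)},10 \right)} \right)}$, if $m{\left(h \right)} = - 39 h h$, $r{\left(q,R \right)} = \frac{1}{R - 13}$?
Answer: $- \frac{971267}{3} \approx -3.2376 \cdot 10^{5}$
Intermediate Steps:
$b{\left(L,x \right)} = -2 + x^{2} + 3 L$ ($b{\left(L,x \right)} = \left(3 L + x^{2}\right) - 2 = \left(x^{2} + 3 L\right) - 2 = -2 + x^{2} + 3 L$)
$r{\left(q,R \right)} = \frac{1}{-13 + R}$
$m{\left(h \right)} = - 39 h^{2}$
$\left(-60\right) 76 \cdot 71 - m{\left(r{\left(b{\left(-4,4 \right)},10 \right)} \right)} = \left(-60\right) 76 \cdot 71 - - 39 \left(\frac{1}{-13 + 10}\right)^{2} = \left(-4560\right) 71 - - 39 \left(\frac{1}{-3}\right)^{2} = -323760 - - 39 \left(- \frac{1}{3}\right)^{2} = -323760 - \left(-39\right) \frac{1}{9} = -323760 - - \frac{13}{3} = -323760 + \frac{13}{3} = - \frac{971267}{3}$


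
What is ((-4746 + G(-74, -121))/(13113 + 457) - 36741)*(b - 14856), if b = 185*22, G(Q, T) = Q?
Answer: 537768592934/1357 ≈ 3.9629e+8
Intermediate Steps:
b = 4070
((-4746 + G(-74, -121))/(13113 + 457) - 36741)*(b - 14856) = ((-4746 - 74)/(13113 + 457) - 36741)*(4070 - 14856) = (-4820/13570 - 36741)*(-10786) = (-4820*1/13570 - 36741)*(-10786) = (-482/1357 - 36741)*(-10786) = -49858019/1357*(-10786) = 537768592934/1357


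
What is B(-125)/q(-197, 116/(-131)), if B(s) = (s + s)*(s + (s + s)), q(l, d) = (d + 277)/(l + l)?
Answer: -1612937500/12057 ≈ -1.3378e+5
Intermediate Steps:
q(l, d) = (277 + d)/(2*l) (q(l, d) = (277 + d)/((2*l)) = (277 + d)*(1/(2*l)) = (277 + d)/(2*l))
B(s) = 6*s² (B(s) = (2*s)*(s + 2*s) = (2*s)*(3*s) = 6*s²)
B(-125)/q(-197, 116/(-131)) = (6*(-125)²)/(((½)*(277 + 116/(-131))/(-197))) = (6*15625)/(((½)*(-1/197)*(277 + 116*(-1/131)))) = 93750/(((½)*(-1/197)*(277 - 116/131))) = 93750/(((½)*(-1/197)*(36171/131))) = 93750/(-36171/51614) = 93750*(-51614/36171) = -1612937500/12057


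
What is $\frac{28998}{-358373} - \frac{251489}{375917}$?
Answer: $- \frac{101027708563}{134718503041} \approx -0.74992$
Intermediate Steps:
$\frac{28998}{-358373} - \frac{251489}{375917} = 28998 \left(- \frac{1}{358373}\right) - \frac{251489}{375917} = - \frac{28998}{358373} - \frac{251489}{375917} = - \frac{101027708563}{134718503041}$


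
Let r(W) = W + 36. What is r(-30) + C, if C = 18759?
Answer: 18765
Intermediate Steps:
r(W) = 36 + W
r(-30) + C = (36 - 30) + 18759 = 6 + 18759 = 18765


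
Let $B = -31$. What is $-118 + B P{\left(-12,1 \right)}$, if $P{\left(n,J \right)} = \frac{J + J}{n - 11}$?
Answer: $- \frac{2652}{23} \approx -115.3$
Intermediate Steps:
$P{\left(n,J \right)} = \frac{2 J}{-11 + n}$
$-118 + B P{\left(-12,1 \right)} = -118 - 31 \cdot 2 \cdot 1 \frac{1}{-11 - 12} = -118 - 31 \cdot 2 \cdot 1 \frac{1}{-23} = -118 - 31 \cdot 2 \cdot 1 \left(- \frac{1}{23}\right) = -118 - - \frac{62}{23} = -118 + \frac{62}{23} = - \frac{2652}{23}$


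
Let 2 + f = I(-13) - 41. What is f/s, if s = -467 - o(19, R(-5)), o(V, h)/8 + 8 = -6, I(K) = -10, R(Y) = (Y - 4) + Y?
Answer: 53/355 ≈ 0.14930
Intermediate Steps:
R(Y) = -4 + 2*Y (R(Y) = (-4 + Y) + Y = -4 + 2*Y)
o(V, h) = -112 (o(V, h) = -64 + 8*(-6) = -64 - 48 = -112)
s = -355 (s = -467 - 1*(-112) = -467 + 112 = -355)
f = -53 (f = -2 + (-10 - 41) = -2 - 51 = -53)
f/s = -53/(-355) = -53*(-1/355) = 53/355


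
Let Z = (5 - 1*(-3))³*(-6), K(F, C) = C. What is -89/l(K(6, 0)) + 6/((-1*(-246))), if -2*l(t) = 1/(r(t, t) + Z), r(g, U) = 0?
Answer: -22419455/41 ≈ -5.4682e+5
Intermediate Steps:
Z = -3072 (Z = (5 + 3)³*(-6) = 8³*(-6) = 512*(-6) = -3072)
l(t) = 1/6144 (l(t) = -1/(2*(0 - 3072)) = -½/(-3072) = -½*(-1/3072) = 1/6144)
-89/l(K(6, 0)) + 6/((-1*(-246))) = -89/1/6144 + 6/((-1*(-246))) = -89*6144 + 6/246 = -546816 + 6*(1/246) = -546816 + 1/41 = -22419455/41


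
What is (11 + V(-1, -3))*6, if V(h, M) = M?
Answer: 48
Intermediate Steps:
(11 + V(-1, -3))*6 = (11 - 3)*6 = 8*6 = 48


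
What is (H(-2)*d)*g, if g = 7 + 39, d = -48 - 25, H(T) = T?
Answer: 6716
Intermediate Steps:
d = -73
g = 46
(H(-2)*d)*g = -2*(-73)*46 = 146*46 = 6716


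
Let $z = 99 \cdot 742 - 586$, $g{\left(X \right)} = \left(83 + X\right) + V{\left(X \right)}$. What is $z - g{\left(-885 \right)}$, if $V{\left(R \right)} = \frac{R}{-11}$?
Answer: $\frac{809529}{11} \approx 73594.0$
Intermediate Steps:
$V{\left(R \right)} = - \frac{R}{11}$ ($V{\left(R \right)} = R \left(- \frac{1}{11}\right) = - \frac{R}{11}$)
$g{\left(X \right)} = 83 + \frac{10 X}{11}$ ($g{\left(X \right)} = \left(83 + X\right) - \frac{X}{11} = 83 + \frac{10 X}{11}$)
$z = 72872$ ($z = 73458 - 586 = 72872$)
$z - g{\left(-885 \right)} = 72872 - \left(83 + \frac{10}{11} \left(-885\right)\right) = 72872 - \left(83 - \frac{8850}{11}\right) = 72872 - - \frac{7937}{11} = 72872 + \frac{7937}{11} = \frac{809529}{11}$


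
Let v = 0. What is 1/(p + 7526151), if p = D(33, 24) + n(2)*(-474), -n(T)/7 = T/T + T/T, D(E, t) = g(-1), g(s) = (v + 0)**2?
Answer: 1/7532787 ≈ 1.3275e-7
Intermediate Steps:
g(s) = 0 (g(s) = (0 + 0)**2 = 0**2 = 0)
D(E, t) = 0
n(T) = -14 (n(T) = -7*(T/T + T/T) = -7*(1 + 1) = -7*2 = -14)
p = 6636 (p = 0 - 14*(-474) = 0 + 6636 = 6636)
1/(p + 7526151) = 1/(6636 + 7526151) = 1/7532787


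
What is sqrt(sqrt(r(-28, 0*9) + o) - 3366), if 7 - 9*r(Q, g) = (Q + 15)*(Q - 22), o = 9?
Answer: sqrt(-30294 + 3*I*sqrt(562))/3 ≈ 0.068102 + 58.017*I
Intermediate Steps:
r(Q, g) = 7/9 - (-22 + Q)*(15 + Q)/9 (r(Q, g) = 7/9 - (Q + 15)*(Q - 22)/9 = 7/9 - (15 + Q)*(-22 + Q)/9 = 7/9 - (-22 + Q)*(15 + Q)/9)
sqrt(sqrt(r(-28, 0*9) + o) - 3366) = sqrt(sqrt((337/9 - 1/9*(-28)**2 + (7/9)*(-28)) + 9) - 3366) = sqrt(sqrt((337/9 - 1/9*784 - 196/9) + 9) - 3366) = sqrt(sqrt((337/9 - 784/9 - 196/9) + 9) - 3366) = sqrt(sqrt(-643/9 + 9) - 3366) = sqrt(sqrt(-562/9) - 3366) = sqrt(I*sqrt(562)/3 - 3366) = sqrt(-3366 + I*sqrt(562)/3)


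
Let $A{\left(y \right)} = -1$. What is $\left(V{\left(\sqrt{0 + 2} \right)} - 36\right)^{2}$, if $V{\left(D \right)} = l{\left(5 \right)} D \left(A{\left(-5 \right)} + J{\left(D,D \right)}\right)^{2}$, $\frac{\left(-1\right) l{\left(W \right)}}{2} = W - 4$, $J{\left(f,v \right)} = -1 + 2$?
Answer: $1296$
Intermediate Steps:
$J{\left(f,v \right)} = 1$
$l{\left(W \right)} = 8 - 2 W$ ($l{\left(W \right)} = - 2 \left(W - 4\right) = - 2 \left(-4 + W\right) = 8 - 2 W$)
$V{\left(D \right)} = 0$ ($V{\left(D \right)} = \left(8 - 10\right) D \left(-1 + 1\right)^{2} = \left(8 - 10\right) D 0^{2} = - 2 D 0 = 0$)
$\left(V{\left(\sqrt{0 + 2} \right)} - 36\right)^{2} = \left(0 - 36\right)^{2} = \left(-36\right)^{2} = 1296$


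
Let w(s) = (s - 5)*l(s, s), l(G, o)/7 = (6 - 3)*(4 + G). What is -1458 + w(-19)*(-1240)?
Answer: -9375858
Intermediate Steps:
l(G, o) = 84 + 21*G (l(G, o) = 7*((6 - 3)*(4 + G)) = 7*(3*(4 + G)) = 7*(12 + 3*G) = 84 + 21*G)
w(s) = (-5 + s)*(84 + 21*s) (w(s) = (s - 5)*(84 + 21*s) = (-5 + s)*(84 + 21*s))
-1458 + w(-19)*(-1240) = -1458 + (21*(-5 - 19)*(4 - 19))*(-1240) = -1458 + (21*(-24)*(-15))*(-1240) = -1458 + 7560*(-1240) = -1458 - 9374400 = -9375858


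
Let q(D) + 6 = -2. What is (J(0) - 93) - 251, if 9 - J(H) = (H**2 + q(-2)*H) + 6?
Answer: -341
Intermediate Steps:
q(D) = -8 (q(D) = -6 - 2 = -8)
J(H) = 3 - H**2 + 8*H (J(H) = 9 - ((H**2 - 8*H) + 6) = 9 - (6 + H**2 - 8*H) = 9 + (-6 - H**2 + 8*H) = 3 - H**2 + 8*H)
(J(0) - 93) - 251 = ((3 - 1*0**2 + 8*0) - 93) - 251 = ((3 - 1*0 + 0) - 93) - 251 = ((3 + 0 + 0) - 93) - 251 = (3 - 93) - 251 = -90 - 251 = -341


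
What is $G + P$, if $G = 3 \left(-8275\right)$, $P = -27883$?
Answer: $-52708$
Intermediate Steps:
$G = -24825$
$G + P = -24825 - 27883 = -52708$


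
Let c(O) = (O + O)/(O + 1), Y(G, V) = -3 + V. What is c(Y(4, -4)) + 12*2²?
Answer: 151/3 ≈ 50.333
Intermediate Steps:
c(O) = 2*O/(1 + O) (c(O) = (2*O)/(1 + O) = 2*O/(1 + O))
c(Y(4, -4)) + 12*2² = 2*(-3 - 4)/(1 + (-3 - 4)) + 12*2² = 2*(-7)/(1 - 7) + 12*4 = 2*(-7)/(-6) + 48 = 2*(-7)*(-⅙) + 48 = 7/3 + 48 = 151/3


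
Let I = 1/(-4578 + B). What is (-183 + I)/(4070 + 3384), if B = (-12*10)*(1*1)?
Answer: -859735/35018892 ≈ -0.024551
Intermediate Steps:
B = -120 (B = -120*1 = -120)
I = -1/4698 (I = 1/(-4578 - 120) = 1/(-4698) = -1/4698 ≈ -0.00021286)
(-183 + I)/(4070 + 3384) = (-183 - 1/4698)/(4070 + 3384) = -859735/4698/7454 = -859735/4698*1/7454 = -859735/35018892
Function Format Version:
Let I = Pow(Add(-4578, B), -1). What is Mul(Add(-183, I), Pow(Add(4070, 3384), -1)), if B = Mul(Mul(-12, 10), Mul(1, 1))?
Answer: Rational(-859735, 35018892) ≈ -0.024551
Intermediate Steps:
B = -120 (B = Mul(-120, 1) = -120)
I = Rational(-1, 4698) (I = Pow(Add(-4578, -120), -1) = Pow(-4698, -1) = Rational(-1, 4698) ≈ -0.00021286)
Mul(Add(-183, I), Pow(Add(4070, 3384), -1)) = Mul(Add(-183, Rational(-1, 4698)), Pow(Add(4070, 3384), -1)) = Mul(Rational(-859735, 4698), Pow(7454, -1)) = Mul(Rational(-859735, 4698), Rational(1, 7454)) = Rational(-859735, 35018892)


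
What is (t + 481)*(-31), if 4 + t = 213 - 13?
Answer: -20987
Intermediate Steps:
t = 196 (t = -4 + (213 - 13) = -4 + 200 = 196)
(t + 481)*(-31) = (196 + 481)*(-31) = 677*(-31) = -20987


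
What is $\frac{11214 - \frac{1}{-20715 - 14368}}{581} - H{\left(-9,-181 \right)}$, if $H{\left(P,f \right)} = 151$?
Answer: $- \frac{2684445910}{20383223} \approx -131.7$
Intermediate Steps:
$\frac{11214 - \frac{1}{-20715 - 14368}}{581} - H{\left(-9,-181 \right)} = \frac{11214 - \frac{1}{-20715 - 14368}}{581} - 151 = \left(11214 - \frac{1}{-35083}\right) \frac{1}{581} - 151 = \left(11214 - - \frac{1}{35083}\right) \frac{1}{581} - 151 = \left(11214 + \frac{1}{35083}\right) \frac{1}{581} - 151 = \frac{393420763}{35083} \cdot \frac{1}{581} - 151 = \frac{393420763}{20383223} - 151 = - \frac{2684445910}{20383223}$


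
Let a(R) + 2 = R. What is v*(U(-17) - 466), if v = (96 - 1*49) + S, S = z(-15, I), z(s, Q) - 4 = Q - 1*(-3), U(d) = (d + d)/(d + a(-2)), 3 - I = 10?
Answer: -458344/21 ≈ -21826.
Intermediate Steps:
I = -7 (I = 3 - 1*10 = 3 - 10 = -7)
a(R) = -2 + R
U(d) = 2*d/(-4 + d) (U(d) = (d + d)/(d + (-2 - 2)) = (2*d)/(d - 4) = (2*d)/(-4 + d) = 2*d/(-4 + d))
z(s, Q) = 7 + Q (z(s, Q) = 4 + (Q - 1*(-3)) = 4 + (Q + 3) = 4 + (3 + Q) = 7 + Q)
S = 0 (S = 7 - 7 = 0)
v = 47 (v = (96 - 1*49) + 0 = (96 - 49) + 0 = 47 + 0 = 47)
v*(U(-17) - 466) = 47*(2*(-17)/(-4 - 17) - 466) = 47*(2*(-17)/(-21) - 466) = 47*(2*(-17)*(-1/21) - 466) = 47*(34/21 - 466) = 47*(-9752/21) = -458344/21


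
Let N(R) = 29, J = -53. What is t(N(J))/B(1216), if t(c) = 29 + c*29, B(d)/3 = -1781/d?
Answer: -352640/1781 ≈ -198.00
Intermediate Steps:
B(d) = -5343/d (B(d) = 3*(-1781/d) = -5343/d)
t(c) = 29 + 29*c
t(N(J))/B(1216) = (29 + 29*29)/((-5343/1216)) = (29 + 841)/((-5343*1/1216)) = 870/(-5343/1216) = 870*(-1216/5343) = -352640/1781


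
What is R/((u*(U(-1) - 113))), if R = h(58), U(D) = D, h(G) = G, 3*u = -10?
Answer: 29/190 ≈ 0.15263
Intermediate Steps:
u = -10/3 (u = (1/3)*(-10) = -10/3 ≈ -3.3333)
R = 58
R/((u*(U(-1) - 113))) = 58/((-10*(-1 - 113)/3)) = 58/((-10/3*(-114))) = 58/380 = 58*(1/380) = 29/190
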